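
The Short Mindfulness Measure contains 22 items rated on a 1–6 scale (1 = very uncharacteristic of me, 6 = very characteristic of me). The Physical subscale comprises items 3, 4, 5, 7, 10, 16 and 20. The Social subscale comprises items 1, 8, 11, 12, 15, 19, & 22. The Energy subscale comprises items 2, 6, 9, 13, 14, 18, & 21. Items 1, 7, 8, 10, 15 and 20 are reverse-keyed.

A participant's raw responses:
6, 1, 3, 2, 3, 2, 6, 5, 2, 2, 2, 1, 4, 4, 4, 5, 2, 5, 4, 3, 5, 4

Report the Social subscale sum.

Social items: 1, 8, 11, 12, 15, 19, 22.
Of these, items 1, 8 and 15 are reverse-keyed; reverse-coded value = 7 − response.
  item 1: 7 − 6 = 1
  item 8: 7 − 5 = 2
  item 11: 2
  item 12: 1
  item 15: 7 − 4 = 3
  item 19: 4
  item 22: 4
Sum = 1 + 2 + 2 + 1 + 3 + 4 + 4 = 17

17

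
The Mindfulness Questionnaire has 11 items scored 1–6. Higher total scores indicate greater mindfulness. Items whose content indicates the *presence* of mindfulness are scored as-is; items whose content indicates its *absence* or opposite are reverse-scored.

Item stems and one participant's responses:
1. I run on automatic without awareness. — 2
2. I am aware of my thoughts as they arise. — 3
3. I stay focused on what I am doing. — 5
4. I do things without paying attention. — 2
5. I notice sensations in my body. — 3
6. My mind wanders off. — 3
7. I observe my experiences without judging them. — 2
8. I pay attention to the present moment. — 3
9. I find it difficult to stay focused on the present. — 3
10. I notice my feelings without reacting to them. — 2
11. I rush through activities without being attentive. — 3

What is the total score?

40

Items 1, 4, 6, 9, 11 describe the absence/opposite of mindfulness → reverse-score.
reversed = (1+6) − raw = 7 − raw.
  item 1: 7 − 2 = 5
  item 2: 3
  item 3: 5
  item 4: 7 − 2 = 5
  item 5: 3
  item 6: 7 − 3 = 4
  item 7: 2
  item 8: 3
  item 9: 7 − 3 = 4
  item 10: 2
  item 11: 7 − 3 = 4
Total = 5 + 3 + 5 + 5 + 3 + 4 + 2 + 3 + 4 + 2 + 4 = 40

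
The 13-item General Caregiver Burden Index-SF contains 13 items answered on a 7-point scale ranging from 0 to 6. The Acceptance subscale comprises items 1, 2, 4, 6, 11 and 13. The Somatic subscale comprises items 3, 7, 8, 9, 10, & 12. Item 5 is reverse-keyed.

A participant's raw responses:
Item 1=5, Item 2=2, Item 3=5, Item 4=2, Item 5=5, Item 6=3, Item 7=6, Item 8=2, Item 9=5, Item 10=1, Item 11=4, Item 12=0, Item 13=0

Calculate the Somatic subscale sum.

19

Somatic items: 3, 7, 8, 9, 10, 12.
  item 3: 5
  item 7: 6
  item 8: 2
  item 9: 5
  item 10: 1
  item 12: 0
Sum = 5 + 6 + 2 + 5 + 1 + 0 = 19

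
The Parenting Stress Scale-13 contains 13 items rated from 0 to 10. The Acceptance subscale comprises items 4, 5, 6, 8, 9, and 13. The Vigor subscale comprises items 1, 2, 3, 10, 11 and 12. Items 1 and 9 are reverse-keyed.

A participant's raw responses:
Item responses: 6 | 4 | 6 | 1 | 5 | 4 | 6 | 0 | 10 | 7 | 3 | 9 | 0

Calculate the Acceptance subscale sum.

10

Acceptance items: 4, 5, 6, 8, 9, 13.
Of these, item 9 is reverse-keyed; reverse-coded value = 10 − response.
  item 4: 1
  item 5: 5
  item 6: 4
  item 8: 0
  item 9: 10 − 10 = 0
  item 13: 0
Sum = 1 + 5 + 4 + 0 + 0 + 0 = 10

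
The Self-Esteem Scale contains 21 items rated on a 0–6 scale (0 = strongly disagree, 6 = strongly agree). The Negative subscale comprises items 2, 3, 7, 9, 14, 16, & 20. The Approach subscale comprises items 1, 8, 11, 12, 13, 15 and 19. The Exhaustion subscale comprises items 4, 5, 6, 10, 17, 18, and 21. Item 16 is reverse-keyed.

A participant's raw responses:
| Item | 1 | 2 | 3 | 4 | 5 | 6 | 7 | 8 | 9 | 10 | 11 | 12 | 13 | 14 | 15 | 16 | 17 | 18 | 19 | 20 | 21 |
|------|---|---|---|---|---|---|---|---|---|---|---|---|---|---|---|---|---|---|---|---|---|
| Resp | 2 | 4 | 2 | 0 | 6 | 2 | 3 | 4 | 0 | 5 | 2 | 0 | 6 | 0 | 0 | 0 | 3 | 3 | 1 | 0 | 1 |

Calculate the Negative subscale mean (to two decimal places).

2.14

Negative items: 2, 3, 7, 9, 14, 16, 20.
Of these, item 16 is reverse-keyed; reversed = (0+6) − raw = 6 − raw.
  item 2: 4
  item 3: 2
  item 7: 3
  item 9: 0
  item 14: 0
  item 16: 6 − 0 = 6
  item 20: 0
Sum = 4 + 2 + 3 + 0 + 0 + 6 + 0 = 15
Mean = 15 / 7 = 2.14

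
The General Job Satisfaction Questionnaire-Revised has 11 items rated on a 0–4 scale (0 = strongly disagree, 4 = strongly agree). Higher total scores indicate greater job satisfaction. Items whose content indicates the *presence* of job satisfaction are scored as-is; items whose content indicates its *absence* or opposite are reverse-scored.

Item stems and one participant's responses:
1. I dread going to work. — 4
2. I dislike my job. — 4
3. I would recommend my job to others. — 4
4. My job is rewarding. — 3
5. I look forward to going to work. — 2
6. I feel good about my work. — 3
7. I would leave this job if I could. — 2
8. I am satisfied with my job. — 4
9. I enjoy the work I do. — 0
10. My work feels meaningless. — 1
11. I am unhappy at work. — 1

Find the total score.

Items 1, 2, 7, 10, 11 describe the absence/opposite of job satisfaction → reverse-score.
reverse-coded value = 4 − response.
  item 1: 4 − 4 = 0
  item 2: 4 − 4 = 0
  item 3: 4
  item 4: 3
  item 5: 2
  item 6: 3
  item 7: 4 − 2 = 2
  item 8: 4
  item 9: 0
  item 10: 4 − 1 = 3
  item 11: 4 − 1 = 3
Total = 0 + 0 + 4 + 3 + 2 + 3 + 2 + 4 + 0 + 3 + 3 = 24

24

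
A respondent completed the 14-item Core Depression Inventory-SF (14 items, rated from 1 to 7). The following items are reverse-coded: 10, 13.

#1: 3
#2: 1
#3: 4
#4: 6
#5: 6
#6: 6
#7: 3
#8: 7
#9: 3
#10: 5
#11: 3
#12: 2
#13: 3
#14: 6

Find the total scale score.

Reverse-coded items (reverse-coded value = 8 − response):
  item 10: 8 − 5 = 3
  item 13: 8 − 3 = 5
Scored items: 3, 1, 4, 6, 6, 6, 3, 7, 3, 3, 3, 2, 5, 6
Total = 3 + 1 + 4 + 6 + 6 + 6 + 3 + 7 + 3 + 3 + 3 + 2 + 5 + 6 = 58

58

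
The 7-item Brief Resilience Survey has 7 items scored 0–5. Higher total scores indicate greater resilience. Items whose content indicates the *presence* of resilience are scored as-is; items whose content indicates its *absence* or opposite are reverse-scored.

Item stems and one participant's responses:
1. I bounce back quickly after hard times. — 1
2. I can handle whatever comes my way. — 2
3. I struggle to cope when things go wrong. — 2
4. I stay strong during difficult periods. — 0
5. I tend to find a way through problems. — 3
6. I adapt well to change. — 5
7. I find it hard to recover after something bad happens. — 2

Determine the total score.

Items 3, 7 describe the absence/opposite of resilience → reverse-score.
reversed = (0+5) − raw = 5 − raw.
  item 1: 1
  item 2: 2
  item 3: 5 − 2 = 3
  item 4: 0
  item 5: 3
  item 6: 5
  item 7: 5 − 2 = 3
Total = 1 + 2 + 3 + 0 + 3 + 5 + 3 = 17

17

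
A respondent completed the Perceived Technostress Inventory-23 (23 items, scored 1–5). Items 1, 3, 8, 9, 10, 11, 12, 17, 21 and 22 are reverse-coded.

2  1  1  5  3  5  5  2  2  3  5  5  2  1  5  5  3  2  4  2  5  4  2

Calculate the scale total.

Apply reverse scoring (on a 1–5 scale, reversed = 6 − raw):
  item 1: 6 − 2 = 4
  item 3: 6 − 1 = 5
  item 8: 6 − 2 = 4
  item 9: 6 − 2 = 4
  item 10: 6 − 3 = 3
  item 11: 6 − 5 = 1
  item 12: 6 − 5 = 1
  item 17: 6 − 3 = 3
  item 21: 6 − 5 = 1
  item 22: 6 − 4 = 2
Scored responses: 4, 1, 5, 5, 3, 5, 5, 4, 4, 3, 1, 1, 2, 1, 5, 5, 3, 2, 4, 2, 1, 2, 2
Total = 4 + 1 + 5 + 5 + 3 + 5 + 5 + 4 + 4 + 3 + 1 + 1 + 2 + 1 + 5 + 5 + 3 + 2 + 4 + 2 + 1 + 2 + 2 = 70

70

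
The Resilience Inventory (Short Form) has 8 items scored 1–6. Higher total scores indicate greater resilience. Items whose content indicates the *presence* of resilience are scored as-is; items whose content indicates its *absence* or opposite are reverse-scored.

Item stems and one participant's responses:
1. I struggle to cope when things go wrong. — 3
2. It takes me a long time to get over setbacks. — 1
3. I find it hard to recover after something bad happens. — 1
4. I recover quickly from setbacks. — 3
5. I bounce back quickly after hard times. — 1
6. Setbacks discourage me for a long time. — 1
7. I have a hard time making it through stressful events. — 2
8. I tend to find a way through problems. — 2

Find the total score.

33

Items 1, 2, 3, 6, 7 describe the absence/opposite of resilience → reverse-score.
on a 1–6 scale, reversed = 7 − raw.
  item 1: 7 − 3 = 4
  item 2: 7 − 1 = 6
  item 3: 7 − 1 = 6
  item 4: 3
  item 5: 1
  item 6: 7 − 1 = 6
  item 7: 7 − 2 = 5
  item 8: 2
Total = 4 + 6 + 6 + 3 + 1 + 6 + 5 + 2 = 33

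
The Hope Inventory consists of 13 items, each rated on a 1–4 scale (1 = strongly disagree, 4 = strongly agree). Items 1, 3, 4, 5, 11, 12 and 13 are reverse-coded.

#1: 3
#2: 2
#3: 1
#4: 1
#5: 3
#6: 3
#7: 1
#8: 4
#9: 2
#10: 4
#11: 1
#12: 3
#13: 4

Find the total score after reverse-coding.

35

Apply reverse scoring (reversed = (1+4) − raw = 5 − raw):
  item 1: 5 − 3 = 2
  item 3: 5 − 1 = 4
  item 4: 5 − 1 = 4
  item 5: 5 − 3 = 2
  item 11: 5 − 1 = 4
  item 12: 5 − 3 = 2
  item 13: 5 − 4 = 1
Scored items: 2, 2, 4, 4, 2, 3, 1, 4, 2, 4, 4, 2, 1
Total = 2 + 2 + 4 + 4 + 2 + 3 + 1 + 4 + 2 + 4 + 4 + 2 + 1 = 35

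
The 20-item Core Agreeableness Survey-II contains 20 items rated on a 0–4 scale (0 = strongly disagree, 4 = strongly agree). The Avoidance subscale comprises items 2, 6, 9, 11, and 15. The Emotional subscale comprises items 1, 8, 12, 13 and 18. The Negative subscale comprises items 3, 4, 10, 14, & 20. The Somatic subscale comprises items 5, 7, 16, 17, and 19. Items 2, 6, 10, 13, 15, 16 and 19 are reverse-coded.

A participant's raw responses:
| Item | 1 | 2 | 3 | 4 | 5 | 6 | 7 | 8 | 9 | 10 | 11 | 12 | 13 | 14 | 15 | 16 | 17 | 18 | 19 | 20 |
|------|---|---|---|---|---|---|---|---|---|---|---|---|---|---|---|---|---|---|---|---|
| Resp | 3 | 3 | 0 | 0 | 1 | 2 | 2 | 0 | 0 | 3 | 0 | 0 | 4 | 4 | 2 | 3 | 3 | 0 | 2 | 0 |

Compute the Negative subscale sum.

Negative items: 3, 4, 10, 14, 20.
Of these, item 10 is reverse-coded; reversed = (0+4) − raw = 4 − raw.
  item 3: 0
  item 4: 0
  item 10: 4 − 3 = 1
  item 14: 4
  item 20: 0
Sum = 0 + 0 + 1 + 4 + 0 = 5

5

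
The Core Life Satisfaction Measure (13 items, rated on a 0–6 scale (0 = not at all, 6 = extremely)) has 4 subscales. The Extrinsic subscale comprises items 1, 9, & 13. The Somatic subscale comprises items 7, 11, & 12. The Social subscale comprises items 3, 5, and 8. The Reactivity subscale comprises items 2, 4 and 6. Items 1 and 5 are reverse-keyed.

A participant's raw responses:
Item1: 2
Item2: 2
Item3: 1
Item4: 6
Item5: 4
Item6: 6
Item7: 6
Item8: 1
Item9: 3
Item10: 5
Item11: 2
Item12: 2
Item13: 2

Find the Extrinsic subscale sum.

9

Extrinsic items: 1, 9, 13.
Of these, item 1 is reverse-keyed; reverse-coded value = 6 − response.
  item 1: 6 − 2 = 4
  item 9: 3
  item 13: 2
Sum = 4 + 3 + 2 = 9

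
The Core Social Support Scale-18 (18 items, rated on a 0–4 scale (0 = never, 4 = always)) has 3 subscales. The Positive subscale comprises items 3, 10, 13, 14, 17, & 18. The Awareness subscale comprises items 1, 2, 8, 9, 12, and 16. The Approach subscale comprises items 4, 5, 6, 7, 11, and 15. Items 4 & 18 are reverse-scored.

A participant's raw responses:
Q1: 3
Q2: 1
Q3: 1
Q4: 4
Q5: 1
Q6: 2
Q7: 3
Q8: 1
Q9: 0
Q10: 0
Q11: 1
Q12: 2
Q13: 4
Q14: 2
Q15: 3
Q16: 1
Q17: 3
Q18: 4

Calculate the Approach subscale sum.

10

Approach items: 4, 5, 6, 7, 11, 15.
Of these, item 4 is reverse-scored; on a 0–4 scale, reversed = 4 − raw.
  item 4: 4 − 4 = 0
  item 5: 1
  item 6: 2
  item 7: 3
  item 11: 1
  item 15: 3
Sum = 0 + 1 + 2 + 3 + 1 + 3 = 10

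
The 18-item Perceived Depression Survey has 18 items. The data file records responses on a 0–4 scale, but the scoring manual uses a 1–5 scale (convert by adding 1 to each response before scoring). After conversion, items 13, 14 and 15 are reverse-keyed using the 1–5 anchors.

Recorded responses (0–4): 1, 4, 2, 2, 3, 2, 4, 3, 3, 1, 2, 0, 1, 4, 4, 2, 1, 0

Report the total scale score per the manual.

51

Convert to 1–5: 2, 5, 3, 3, 4, 3, 5, 4, 4, 2, 3, 1, 2, 5, 5, 3, 2, 1
Reverse-coded (reverse-coded value = 6 − response):
  item 13: 6 − 2 = 4
  item 14: 6 − 5 = 1
  item 15: 6 − 5 = 1
Scored: 2, 5, 3, 3, 4, 3, 5, 4, 4, 2, 3, 1, 4, 1, 1, 3, 2, 1
Total = 51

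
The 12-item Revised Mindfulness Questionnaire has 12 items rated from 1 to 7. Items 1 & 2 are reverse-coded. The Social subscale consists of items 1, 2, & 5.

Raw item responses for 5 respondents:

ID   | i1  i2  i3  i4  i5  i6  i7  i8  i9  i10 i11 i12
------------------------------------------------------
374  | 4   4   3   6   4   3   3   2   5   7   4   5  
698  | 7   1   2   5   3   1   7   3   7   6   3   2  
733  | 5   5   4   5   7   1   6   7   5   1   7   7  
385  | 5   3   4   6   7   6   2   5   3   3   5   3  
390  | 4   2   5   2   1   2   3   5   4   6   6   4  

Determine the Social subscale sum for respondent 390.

Respondent 390 raw: 4, 2, 5, 2, 1, 2, 3, 5, 4, 6, 6, 4.
Social items: 1, 2, 5.
Reverse-coded (reverse-coded value = 8 − response):
  item 1: 8 − 4 = 4
  item 2: 8 − 2 = 6
  item 5: 1
Sum = 4 + 6 + 1 = 11

11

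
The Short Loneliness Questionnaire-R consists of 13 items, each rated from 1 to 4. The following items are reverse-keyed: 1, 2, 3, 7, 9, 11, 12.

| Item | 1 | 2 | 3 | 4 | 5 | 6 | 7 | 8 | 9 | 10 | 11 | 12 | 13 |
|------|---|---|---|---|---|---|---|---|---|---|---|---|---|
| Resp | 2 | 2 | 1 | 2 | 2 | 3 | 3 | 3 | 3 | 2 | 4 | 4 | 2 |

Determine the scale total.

30

Reversing items 1, 2, 3, 7, 9, 11, & 12 with 5 − raw:
Total = (5−2) + (5−2) + (5−1) + 2 + 2 + 3 + (5−3) + 3 + (5−3) + 2 + (5−4) + (5−4) + 2
      = 3 + 3 + 4 + 2 + 2 + 3 + 2 + 3 + 2 + 2 + 1 + 1 + 2 = 30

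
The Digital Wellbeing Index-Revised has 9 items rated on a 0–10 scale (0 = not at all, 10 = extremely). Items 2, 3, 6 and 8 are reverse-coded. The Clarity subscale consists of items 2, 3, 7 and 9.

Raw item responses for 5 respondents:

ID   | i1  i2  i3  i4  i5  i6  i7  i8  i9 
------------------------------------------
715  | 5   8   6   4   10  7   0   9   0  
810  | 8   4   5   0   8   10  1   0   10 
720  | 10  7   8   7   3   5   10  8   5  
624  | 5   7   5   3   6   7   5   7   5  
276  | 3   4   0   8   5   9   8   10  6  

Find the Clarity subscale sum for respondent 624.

Respondent 624 raw: 5, 7, 5, 3, 6, 7, 5, 7, 5.
Clarity items: 2, 3, 7, 9.
Reverse-coded (on a 0–10 scale, reversed = 10 − raw):
  item 2: 10 − 7 = 3
  item 3: 10 − 5 = 5
  item 7: 5
  item 9: 5
Sum = 3 + 5 + 5 + 5 = 18

18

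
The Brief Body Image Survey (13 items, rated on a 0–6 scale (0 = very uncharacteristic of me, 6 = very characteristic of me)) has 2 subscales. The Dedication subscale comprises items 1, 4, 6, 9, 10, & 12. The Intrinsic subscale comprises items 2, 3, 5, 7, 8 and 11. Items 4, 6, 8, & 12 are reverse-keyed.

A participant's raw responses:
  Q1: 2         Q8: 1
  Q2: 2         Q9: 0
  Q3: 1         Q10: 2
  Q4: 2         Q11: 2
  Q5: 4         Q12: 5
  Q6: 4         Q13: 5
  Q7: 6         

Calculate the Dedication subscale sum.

Dedication items: 1, 4, 6, 9, 10, 12.
Of these, items 4, 6, and 12 are reverse-keyed; reverse-coded value = 6 − response.
  item 1: 2
  item 4: 6 − 2 = 4
  item 6: 6 − 4 = 2
  item 9: 0
  item 10: 2
  item 12: 6 − 5 = 1
Sum = 2 + 4 + 2 + 0 + 2 + 1 = 11

11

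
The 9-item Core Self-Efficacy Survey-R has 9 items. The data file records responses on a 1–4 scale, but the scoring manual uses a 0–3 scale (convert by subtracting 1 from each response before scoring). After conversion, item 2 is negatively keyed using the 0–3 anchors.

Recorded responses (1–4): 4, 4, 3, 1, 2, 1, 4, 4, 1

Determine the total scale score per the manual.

12

Convert to 0–3: 3, 3, 2, 0, 1, 0, 3, 3, 0
Reverse-coded (reversed = (0+3) − raw = 3 − raw):
  item 2: 3 − 3 = 0
Scored: 3, 0, 2, 0, 1, 0, 3, 3, 0
Total = 12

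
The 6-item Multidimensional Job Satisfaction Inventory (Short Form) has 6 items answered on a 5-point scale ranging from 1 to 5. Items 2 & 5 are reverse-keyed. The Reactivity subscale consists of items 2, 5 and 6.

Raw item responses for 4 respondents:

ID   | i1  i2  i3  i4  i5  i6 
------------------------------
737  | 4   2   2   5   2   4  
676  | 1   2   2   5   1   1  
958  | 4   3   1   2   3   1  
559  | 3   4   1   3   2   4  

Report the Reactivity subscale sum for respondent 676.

10

Respondent 676 raw: 1, 2, 2, 5, 1, 1.
Reactivity items: 2, 5, 6.
Reverse-coded (on a 1–5 scale, reversed = 6 − raw):
  item 2: 6 − 2 = 4
  item 5: 6 − 1 = 5
  item 6: 1
Sum = 4 + 5 + 1 = 10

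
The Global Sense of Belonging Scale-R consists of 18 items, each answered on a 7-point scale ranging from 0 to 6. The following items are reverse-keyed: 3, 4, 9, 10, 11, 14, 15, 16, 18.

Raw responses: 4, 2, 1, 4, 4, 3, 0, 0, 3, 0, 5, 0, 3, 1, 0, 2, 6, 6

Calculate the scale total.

Raw sum = 44. Reverse-keyed items: 3, 4, 9, 10, 11, 14, 15, 16, 18; their raw sum = 22.
Each reversal replaces raw with 6 − raw, changing the total by 6 − 2·raw per item.
Total = 44 + 9·6 − 2·22 = 44 + 54 − 44 = 54

54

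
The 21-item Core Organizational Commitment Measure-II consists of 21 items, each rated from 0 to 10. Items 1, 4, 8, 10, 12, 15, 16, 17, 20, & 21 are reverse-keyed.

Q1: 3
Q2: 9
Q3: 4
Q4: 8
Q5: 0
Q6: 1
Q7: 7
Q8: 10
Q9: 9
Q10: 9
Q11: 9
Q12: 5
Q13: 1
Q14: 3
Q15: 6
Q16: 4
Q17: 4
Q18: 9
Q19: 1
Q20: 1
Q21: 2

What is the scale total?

101

Reverse-coded items (on a 0–10 scale, reversed = 10 − raw):
  item 1: 10 − 3 = 7
  item 4: 10 − 8 = 2
  item 8: 10 − 10 = 0
  item 10: 10 − 9 = 1
  item 12: 10 − 5 = 5
  item 15: 10 − 6 = 4
  item 16: 10 − 4 = 6
  item 17: 10 − 4 = 6
  item 20: 10 − 1 = 9
  item 21: 10 − 2 = 8
Scored responses: 7, 9, 4, 2, 0, 1, 7, 0, 9, 1, 9, 5, 1, 3, 4, 6, 6, 9, 1, 9, 8
Total = 7 + 9 + 4 + 2 + 0 + 1 + 7 + 0 + 9 + 1 + 9 + 5 + 1 + 3 + 4 + 6 + 6 + 9 + 1 + 9 + 8 = 101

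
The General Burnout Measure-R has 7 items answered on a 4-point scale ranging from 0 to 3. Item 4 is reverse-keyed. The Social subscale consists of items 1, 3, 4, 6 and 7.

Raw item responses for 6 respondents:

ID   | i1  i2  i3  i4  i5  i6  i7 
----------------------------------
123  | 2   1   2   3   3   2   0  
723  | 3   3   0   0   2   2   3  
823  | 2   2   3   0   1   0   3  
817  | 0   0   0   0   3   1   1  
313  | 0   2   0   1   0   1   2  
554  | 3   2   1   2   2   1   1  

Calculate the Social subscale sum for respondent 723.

Respondent 723 raw: 3, 3, 0, 0, 2, 2, 3.
Social items: 1, 3, 4, 6, 7.
Reverse-coded (reverse-coded value = 3 − response):
  item 1: 3
  item 3: 0
  item 4: 3 − 0 = 3
  item 6: 2
  item 7: 3
Sum = 3 + 0 + 3 + 2 + 3 = 11

11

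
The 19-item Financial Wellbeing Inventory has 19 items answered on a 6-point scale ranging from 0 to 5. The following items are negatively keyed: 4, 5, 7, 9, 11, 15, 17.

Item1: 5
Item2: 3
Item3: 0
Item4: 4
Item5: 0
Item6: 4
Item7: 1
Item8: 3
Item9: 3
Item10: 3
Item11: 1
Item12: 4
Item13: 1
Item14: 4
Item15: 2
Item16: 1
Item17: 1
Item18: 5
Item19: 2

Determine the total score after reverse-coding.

58

Negatively keyed items use 5 − raw:
  item 4: 5 − 4 = 1
  item 5: 5 − 0 = 5
  item 7: 5 − 1 = 4
  item 9: 5 − 3 = 2
  item 11: 5 − 1 = 4
  item 15: 5 − 2 = 3
  item 17: 5 − 1 = 4
Scored responses: 5, 3, 0, 1, 5, 4, 4, 3, 2, 3, 4, 4, 1, 4, 3, 1, 4, 5, 2
Total = 5 + 3 + 0 + 1 + 5 + 4 + 4 + 3 + 2 + 3 + 4 + 4 + 1 + 4 + 3 + 1 + 4 + 5 + 2 = 58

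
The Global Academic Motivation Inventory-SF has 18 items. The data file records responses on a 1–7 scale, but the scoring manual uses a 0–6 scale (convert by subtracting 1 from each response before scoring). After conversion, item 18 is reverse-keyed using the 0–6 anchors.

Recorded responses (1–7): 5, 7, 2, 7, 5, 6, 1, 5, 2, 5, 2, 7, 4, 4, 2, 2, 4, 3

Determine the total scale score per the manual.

57

Convert to 0–6: 4, 6, 1, 6, 4, 5, 0, 4, 1, 4, 1, 6, 3, 3, 1, 1, 3, 2
Reverse-coded (on a 0–6 scale, reversed = 6 − raw):
  item 18: 6 − 2 = 4
Scored: 4, 6, 1, 6, 4, 5, 0, 4, 1, 4, 1, 6, 3, 3, 1, 1, 3, 4
Total = 57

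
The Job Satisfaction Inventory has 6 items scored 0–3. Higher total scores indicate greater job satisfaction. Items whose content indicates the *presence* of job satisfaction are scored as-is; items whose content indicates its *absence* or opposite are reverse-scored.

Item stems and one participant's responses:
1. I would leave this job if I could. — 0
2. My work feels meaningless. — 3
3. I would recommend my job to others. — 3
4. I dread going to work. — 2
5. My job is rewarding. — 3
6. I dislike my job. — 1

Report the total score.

Items 1, 2, 4, 6 describe the absence/opposite of job satisfaction → reverse-score.
reverse-coded value = 3 − response.
  item 1: 3 − 0 = 3
  item 2: 3 − 3 = 0
  item 3: 3
  item 4: 3 − 2 = 1
  item 5: 3
  item 6: 3 − 1 = 2
Total = 3 + 0 + 3 + 1 + 3 + 2 = 12

12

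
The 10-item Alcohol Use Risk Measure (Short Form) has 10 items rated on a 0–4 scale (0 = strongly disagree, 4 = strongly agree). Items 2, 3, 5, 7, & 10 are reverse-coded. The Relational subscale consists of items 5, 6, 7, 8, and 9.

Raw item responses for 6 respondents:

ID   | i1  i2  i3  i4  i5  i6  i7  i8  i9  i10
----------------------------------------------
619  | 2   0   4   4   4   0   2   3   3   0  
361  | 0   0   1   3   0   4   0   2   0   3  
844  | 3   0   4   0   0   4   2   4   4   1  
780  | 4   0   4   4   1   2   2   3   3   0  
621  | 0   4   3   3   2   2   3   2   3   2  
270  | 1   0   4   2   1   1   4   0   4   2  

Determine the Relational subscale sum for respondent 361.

Respondent 361 raw: 0, 0, 1, 3, 0, 4, 0, 2, 0, 3.
Relational items: 5, 6, 7, 8, 9.
Reverse-coded (reversed = (0+4) − raw = 4 − raw):
  item 5: 4 − 0 = 4
  item 6: 4
  item 7: 4 − 0 = 4
  item 8: 2
  item 9: 0
Sum = 4 + 4 + 4 + 2 + 0 = 14

14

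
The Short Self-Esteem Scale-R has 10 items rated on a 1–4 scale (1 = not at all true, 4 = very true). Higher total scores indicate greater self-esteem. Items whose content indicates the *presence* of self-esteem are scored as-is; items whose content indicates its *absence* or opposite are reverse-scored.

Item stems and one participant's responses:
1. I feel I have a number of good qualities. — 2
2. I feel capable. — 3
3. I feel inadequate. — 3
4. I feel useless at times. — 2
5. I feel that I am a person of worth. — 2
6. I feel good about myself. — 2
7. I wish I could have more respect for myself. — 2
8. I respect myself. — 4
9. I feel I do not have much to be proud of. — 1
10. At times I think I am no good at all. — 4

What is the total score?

Items 3, 4, 7, 9, 10 describe the absence/opposite of self-esteem → reverse-score.
reverse-coded value = 5 − response.
  item 1: 2
  item 2: 3
  item 3: 5 − 3 = 2
  item 4: 5 − 2 = 3
  item 5: 2
  item 6: 2
  item 7: 5 − 2 = 3
  item 8: 4
  item 9: 5 − 1 = 4
  item 10: 5 − 4 = 1
Total = 2 + 3 + 2 + 3 + 2 + 2 + 3 + 4 + 4 + 1 = 26

26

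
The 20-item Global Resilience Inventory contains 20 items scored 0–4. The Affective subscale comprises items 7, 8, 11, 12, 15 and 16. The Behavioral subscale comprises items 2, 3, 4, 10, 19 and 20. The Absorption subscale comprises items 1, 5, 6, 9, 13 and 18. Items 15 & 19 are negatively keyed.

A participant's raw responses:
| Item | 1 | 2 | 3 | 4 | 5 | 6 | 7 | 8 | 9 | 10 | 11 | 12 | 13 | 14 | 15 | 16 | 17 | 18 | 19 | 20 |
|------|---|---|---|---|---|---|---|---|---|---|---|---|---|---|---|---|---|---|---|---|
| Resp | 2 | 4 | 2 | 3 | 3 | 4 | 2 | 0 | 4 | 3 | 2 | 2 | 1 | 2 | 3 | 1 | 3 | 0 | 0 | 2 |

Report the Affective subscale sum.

Affective items: 7, 8, 11, 12, 15, 16.
Of these, item 15 is negatively keyed; reverse-coded value = 4 − response.
  item 7: 2
  item 8: 0
  item 11: 2
  item 12: 2
  item 15: 4 − 3 = 1
  item 16: 1
Sum = 2 + 0 + 2 + 2 + 1 + 1 = 8

8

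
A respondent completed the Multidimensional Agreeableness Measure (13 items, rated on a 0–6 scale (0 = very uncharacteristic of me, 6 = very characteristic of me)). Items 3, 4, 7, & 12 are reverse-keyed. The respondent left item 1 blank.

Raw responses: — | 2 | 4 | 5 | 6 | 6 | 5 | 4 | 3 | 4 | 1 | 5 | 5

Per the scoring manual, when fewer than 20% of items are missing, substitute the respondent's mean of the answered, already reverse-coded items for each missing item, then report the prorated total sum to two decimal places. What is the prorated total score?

39.00

Reverse-coded (reversed = (0+6) − raw = 6 − raw):
  item 3: 6 − 4 = 2
  item 4: 6 − 5 = 1
  item 7: 6 − 5 = 1
  item 12: 6 − 5 = 1
Completed scored items (12 of 13): 2, 2, 1, 6, 6, 1, 4, 3, 4, 1, 1, 5; sum = 36.
Person mean = 36 / 12 ≈ 3.0000
Prorated total = (36 / 12) × 13 = 39.00 (to 2 dp)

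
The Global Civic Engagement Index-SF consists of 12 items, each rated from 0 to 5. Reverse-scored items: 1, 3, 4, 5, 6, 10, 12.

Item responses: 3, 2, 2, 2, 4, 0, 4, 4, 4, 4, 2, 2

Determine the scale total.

Raw sum = 33. Reverse-scored items: 1, 3, 4, 5, 6, 10, 12; their raw sum = 17.
Each reversal replaces raw with 5 − raw, changing the total by 5 − 2·raw per item.
Total = 33 + 7·5 − 2·17 = 33 + 35 − 34 = 34

34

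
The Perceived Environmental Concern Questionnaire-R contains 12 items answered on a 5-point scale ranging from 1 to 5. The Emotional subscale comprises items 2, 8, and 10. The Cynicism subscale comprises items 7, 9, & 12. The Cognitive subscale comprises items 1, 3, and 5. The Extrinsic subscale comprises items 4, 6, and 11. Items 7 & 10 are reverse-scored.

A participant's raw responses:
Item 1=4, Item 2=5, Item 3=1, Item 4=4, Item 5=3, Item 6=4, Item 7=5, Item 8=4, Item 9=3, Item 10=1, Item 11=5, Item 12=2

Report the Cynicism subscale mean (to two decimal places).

Cynicism items: 7, 9, 12.
Of these, item 7 is reverse-scored; reverse-coded value = 6 − response.
  item 7: 6 − 5 = 1
  item 9: 3
  item 12: 2
Sum = 1 + 3 + 2 = 6
Mean = 6 / 3 = 2.00

2.00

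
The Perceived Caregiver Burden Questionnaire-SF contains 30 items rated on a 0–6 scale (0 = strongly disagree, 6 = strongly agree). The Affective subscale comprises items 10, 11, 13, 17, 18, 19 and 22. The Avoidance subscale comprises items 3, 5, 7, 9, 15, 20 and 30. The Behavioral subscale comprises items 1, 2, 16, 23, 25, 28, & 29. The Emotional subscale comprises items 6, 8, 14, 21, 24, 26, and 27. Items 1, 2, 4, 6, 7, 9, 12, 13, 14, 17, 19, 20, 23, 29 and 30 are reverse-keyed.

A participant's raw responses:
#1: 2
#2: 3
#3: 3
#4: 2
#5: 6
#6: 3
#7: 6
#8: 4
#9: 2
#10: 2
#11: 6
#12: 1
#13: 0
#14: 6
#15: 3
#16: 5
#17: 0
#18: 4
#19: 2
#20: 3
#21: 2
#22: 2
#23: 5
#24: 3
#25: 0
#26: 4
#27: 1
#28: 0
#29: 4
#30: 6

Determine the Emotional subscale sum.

17

Emotional items: 6, 8, 14, 21, 24, 26, 27.
Of these, items 6 & 14 are reverse-keyed; on a 0–6 scale, reversed = 6 − raw.
  item 6: 6 − 3 = 3
  item 8: 4
  item 14: 6 − 6 = 0
  item 21: 2
  item 24: 3
  item 26: 4
  item 27: 1
Sum = 3 + 4 + 0 + 2 + 3 + 4 + 1 = 17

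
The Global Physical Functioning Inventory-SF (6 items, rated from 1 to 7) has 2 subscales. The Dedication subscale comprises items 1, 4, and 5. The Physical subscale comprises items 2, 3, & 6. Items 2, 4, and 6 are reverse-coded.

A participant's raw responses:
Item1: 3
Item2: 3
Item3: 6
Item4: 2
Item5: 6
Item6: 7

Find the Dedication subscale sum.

Dedication items: 1, 4, 5.
Of these, item 4 is reverse-coded; reversed = (1+7) − raw = 8 − raw.
  item 1: 3
  item 4: 8 − 2 = 6
  item 5: 6
Sum = 3 + 6 + 6 = 15

15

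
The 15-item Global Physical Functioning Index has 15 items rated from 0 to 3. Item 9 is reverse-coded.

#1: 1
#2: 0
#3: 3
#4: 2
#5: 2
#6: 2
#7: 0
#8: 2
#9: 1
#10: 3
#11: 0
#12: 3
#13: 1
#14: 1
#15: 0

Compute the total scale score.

Reverse-coded items use 3 − raw:
  item 9: 3 − 1 = 2
Scored items: 1, 0, 3, 2, 2, 2, 0, 2, 2, 3, 0, 3, 1, 1, 0
Total = 1 + 0 + 3 + 2 + 2 + 2 + 0 + 2 + 2 + 3 + 0 + 3 + 1 + 1 + 0 = 22

22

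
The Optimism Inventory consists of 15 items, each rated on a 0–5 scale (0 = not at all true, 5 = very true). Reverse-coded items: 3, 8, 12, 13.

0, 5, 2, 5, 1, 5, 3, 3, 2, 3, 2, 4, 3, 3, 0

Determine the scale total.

Reversing items 3, 8, 12, and 13 with 5 − raw:
Total = 0 + 5 + (5−2) + 5 + 1 + 5 + 3 + (5−3) + 2 + 3 + 2 + (5−4) + (5−3) + 3 + 0
      = 0 + 5 + 3 + 5 + 1 + 5 + 3 + 2 + 2 + 3 + 2 + 1 + 2 + 3 + 0 = 37

37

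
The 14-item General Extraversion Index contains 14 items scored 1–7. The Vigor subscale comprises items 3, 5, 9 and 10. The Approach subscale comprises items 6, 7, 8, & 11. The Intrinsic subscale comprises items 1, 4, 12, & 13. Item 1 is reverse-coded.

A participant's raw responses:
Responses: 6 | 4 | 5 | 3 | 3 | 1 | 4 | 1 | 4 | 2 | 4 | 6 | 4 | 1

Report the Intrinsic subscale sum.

15

Intrinsic items: 1, 4, 12, 13.
Of these, item 1 is reverse-coded; on a 1–7 scale, reversed = 8 − raw.
  item 1: 8 − 6 = 2
  item 4: 3
  item 12: 6
  item 13: 4
Sum = 2 + 3 + 6 + 4 = 15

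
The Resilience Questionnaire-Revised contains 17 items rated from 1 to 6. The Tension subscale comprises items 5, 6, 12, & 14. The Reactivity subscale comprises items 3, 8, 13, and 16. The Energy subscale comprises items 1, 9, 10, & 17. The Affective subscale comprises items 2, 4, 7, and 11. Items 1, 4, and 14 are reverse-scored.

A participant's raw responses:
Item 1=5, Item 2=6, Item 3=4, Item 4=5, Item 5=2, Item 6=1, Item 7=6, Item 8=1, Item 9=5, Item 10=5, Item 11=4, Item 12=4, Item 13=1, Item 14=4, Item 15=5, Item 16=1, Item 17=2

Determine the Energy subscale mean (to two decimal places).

Energy items: 1, 9, 10, 17.
Of these, item 1 is reverse-scored; on a 1–6 scale, reversed = 7 − raw.
  item 1: 7 − 5 = 2
  item 9: 5
  item 10: 5
  item 17: 2
Sum = 2 + 5 + 5 + 2 = 14
Mean = 14 / 4 = 3.50

3.50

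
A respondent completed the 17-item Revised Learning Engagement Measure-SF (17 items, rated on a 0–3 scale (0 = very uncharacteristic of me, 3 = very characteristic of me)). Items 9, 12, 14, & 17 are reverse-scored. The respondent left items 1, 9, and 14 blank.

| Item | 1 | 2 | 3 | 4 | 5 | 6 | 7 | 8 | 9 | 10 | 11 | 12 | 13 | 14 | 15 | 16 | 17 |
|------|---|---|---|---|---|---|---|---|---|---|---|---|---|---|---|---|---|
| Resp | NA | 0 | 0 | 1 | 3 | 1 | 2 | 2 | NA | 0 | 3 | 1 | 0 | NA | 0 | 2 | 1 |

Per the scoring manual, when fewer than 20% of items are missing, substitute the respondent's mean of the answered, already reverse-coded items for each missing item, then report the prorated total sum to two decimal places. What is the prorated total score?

Reverse-coded (reversed = (0+3) − raw = 3 − raw):
  item 12: 3 − 1 = 2
  item 17: 3 − 1 = 2
Completed scored items (14 of 17): 0, 0, 1, 3, 1, 2, 2, 0, 3, 2, 0, 0, 2, 2; sum = 18.
Person mean = 18 / 14 ≈ 1.2857
Prorated total = (18 / 14) × 17 = 21.86 (to 2 dp)

21.86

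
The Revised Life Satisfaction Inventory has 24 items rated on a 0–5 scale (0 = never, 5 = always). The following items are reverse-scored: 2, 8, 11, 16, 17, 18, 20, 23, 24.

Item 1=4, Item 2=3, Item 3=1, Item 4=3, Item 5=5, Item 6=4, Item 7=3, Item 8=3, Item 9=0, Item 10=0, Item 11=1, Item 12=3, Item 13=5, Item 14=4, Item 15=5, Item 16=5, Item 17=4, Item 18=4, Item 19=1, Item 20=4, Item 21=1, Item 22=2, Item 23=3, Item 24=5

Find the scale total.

54

Raw sum = 73. Reverse-scored items: 2, 8, 11, 16, 17, 18, 20, 23, 24; their raw sum = 32.
Each reversal replaces raw with 5 − raw, changing the total by 5 − 2·raw per item.
Total = 73 + 9·5 − 2·32 = 73 + 45 − 64 = 54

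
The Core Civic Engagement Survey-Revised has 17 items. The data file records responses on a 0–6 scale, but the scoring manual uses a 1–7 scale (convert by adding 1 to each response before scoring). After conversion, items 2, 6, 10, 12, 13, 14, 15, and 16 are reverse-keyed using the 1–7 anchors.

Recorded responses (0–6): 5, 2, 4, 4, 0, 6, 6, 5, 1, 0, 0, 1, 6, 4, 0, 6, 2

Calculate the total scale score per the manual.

Convert to 1–7: 6, 3, 5, 5, 1, 7, 7, 6, 2, 1, 1, 2, 7, 5, 1, 7, 3
Reverse-coded (reverse-coded value = 8 − response):
  item 2: 8 − 3 = 5
  item 6: 8 − 7 = 1
  item 10: 8 − 1 = 7
  item 12: 8 − 2 = 6
  item 13: 8 − 7 = 1
  item 14: 8 − 5 = 3
  item 15: 8 − 1 = 7
  item 16: 8 − 7 = 1
Scored: 6, 5, 5, 5, 1, 1, 7, 6, 2, 7, 1, 6, 1, 3, 7, 1, 3
Total = 67

67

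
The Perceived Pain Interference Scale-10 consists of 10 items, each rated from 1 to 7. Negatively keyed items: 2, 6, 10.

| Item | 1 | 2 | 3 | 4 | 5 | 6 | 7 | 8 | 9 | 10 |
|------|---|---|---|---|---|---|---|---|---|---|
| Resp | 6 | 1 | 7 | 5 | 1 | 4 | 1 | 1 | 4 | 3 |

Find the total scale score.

Negatively keyed items use 8 − raw:
  item 2: 8 − 1 = 7
  item 6: 8 − 4 = 4
  item 10: 8 − 3 = 5
Scored responses: 6, 7, 7, 5, 1, 4, 1, 1, 4, 5
Total = 6 + 7 + 7 + 5 + 1 + 4 + 1 + 1 + 4 + 5 = 41

41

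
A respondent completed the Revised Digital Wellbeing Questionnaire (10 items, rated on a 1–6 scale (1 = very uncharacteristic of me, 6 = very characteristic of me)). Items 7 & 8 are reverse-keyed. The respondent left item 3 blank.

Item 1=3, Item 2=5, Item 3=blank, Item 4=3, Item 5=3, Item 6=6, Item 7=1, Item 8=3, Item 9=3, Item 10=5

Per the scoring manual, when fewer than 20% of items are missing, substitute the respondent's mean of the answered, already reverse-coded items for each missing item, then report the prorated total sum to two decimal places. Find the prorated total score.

Reverse-coded (on a 1–6 scale, reversed = 7 − raw):
  item 7: 7 − 1 = 6
  item 8: 7 − 3 = 4
Completed scored items (9 of 10): 3, 5, 3, 3, 6, 6, 4, 3, 5; sum = 38.
Person mean = 38 / 9 ≈ 4.2222
Prorated total = (38 / 9) × 10 = 42.22 (to 2 dp)

42.22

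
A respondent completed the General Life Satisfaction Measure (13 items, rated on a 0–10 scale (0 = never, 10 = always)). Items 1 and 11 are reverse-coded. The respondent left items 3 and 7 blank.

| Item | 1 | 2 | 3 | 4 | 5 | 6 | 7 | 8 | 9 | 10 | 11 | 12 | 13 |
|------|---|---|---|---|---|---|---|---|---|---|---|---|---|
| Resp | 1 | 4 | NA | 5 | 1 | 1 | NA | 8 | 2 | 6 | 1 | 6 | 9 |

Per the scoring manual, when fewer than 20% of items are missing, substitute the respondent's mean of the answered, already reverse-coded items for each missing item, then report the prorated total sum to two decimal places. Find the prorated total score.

Reverse-coded (reverse-coded value = 10 − response):
  item 1: 10 − 1 = 9
  item 11: 10 − 1 = 9
Completed scored items (11 of 13): 9, 4, 5, 1, 1, 8, 2, 6, 9, 6, 9; sum = 60.
Person mean = 60 / 11 ≈ 5.4545
Prorated total = (60 / 11) × 13 = 70.91 (to 2 dp)

70.91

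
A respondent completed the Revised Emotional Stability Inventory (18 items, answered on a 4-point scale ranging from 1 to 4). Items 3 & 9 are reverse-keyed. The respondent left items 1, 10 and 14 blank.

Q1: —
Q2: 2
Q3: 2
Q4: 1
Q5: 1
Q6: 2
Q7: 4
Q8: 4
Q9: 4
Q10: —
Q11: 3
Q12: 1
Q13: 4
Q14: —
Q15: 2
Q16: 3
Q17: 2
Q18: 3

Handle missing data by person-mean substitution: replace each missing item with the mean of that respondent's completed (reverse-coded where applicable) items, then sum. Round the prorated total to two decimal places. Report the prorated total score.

43.20

Reverse-coded (reverse-coded value = 5 − response):
  item 3: 5 − 2 = 3
  item 9: 5 − 4 = 1
Completed scored items (15 of 18): 2, 3, 1, 1, 2, 4, 4, 1, 3, 1, 4, 2, 3, 2, 3; sum = 36.
Person mean = 36 / 15 ≈ 2.4000
Prorated total = (36 / 15) × 18 = 43.20 (to 2 dp)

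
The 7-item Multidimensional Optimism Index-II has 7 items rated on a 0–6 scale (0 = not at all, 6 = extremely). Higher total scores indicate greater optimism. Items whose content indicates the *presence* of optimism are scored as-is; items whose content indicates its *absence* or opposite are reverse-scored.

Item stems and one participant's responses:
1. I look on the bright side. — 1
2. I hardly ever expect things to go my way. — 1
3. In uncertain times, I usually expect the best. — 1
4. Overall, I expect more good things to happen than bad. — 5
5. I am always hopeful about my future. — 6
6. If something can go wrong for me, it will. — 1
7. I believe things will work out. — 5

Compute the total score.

28

Items 2, 6 describe the absence/opposite of optimism → reverse-score.
reverse-coded value = 6 − response.
  item 1: 1
  item 2: 6 − 1 = 5
  item 3: 1
  item 4: 5
  item 5: 6
  item 6: 6 − 1 = 5
  item 7: 5
Total = 1 + 5 + 1 + 5 + 6 + 5 + 5 = 28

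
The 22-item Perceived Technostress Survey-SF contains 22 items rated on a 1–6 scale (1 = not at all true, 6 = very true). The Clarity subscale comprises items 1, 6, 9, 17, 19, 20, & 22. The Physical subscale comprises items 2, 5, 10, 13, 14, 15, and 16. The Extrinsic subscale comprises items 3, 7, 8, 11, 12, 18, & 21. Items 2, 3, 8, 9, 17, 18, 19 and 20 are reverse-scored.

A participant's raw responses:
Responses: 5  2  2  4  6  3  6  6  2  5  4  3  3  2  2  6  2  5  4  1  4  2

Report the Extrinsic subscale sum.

Extrinsic items: 3, 7, 8, 11, 12, 18, 21.
Of these, items 3, 8, and 18 are reverse-scored; reversed = (1+6) − raw = 7 − raw.
  item 3: 7 − 2 = 5
  item 7: 6
  item 8: 7 − 6 = 1
  item 11: 4
  item 12: 3
  item 18: 7 − 5 = 2
  item 21: 4
Sum = 5 + 6 + 1 + 4 + 3 + 2 + 4 = 25

25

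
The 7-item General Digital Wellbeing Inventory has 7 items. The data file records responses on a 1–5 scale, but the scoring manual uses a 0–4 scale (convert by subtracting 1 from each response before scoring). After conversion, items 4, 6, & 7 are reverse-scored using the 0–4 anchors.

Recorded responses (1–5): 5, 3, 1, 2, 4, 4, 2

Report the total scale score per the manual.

Convert to 0–4: 4, 2, 0, 1, 3, 3, 1
Reverse-coded (reversed = (0+4) − raw = 4 − raw):
  item 4: 4 − 1 = 3
  item 6: 4 − 3 = 1
  item 7: 4 − 1 = 3
Scored: 4, 2, 0, 3, 3, 1, 3
Total = 16

16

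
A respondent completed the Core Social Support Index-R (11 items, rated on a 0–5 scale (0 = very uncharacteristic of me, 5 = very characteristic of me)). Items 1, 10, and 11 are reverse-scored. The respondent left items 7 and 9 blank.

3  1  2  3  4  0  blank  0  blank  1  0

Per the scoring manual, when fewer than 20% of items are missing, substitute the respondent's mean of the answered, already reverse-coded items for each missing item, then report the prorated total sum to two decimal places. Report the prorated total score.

Reverse-coded (on a 0–5 scale, reversed = 5 − raw):
  item 1: 5 − 3 = 2
  item 10: 5 − 1 = 4
  item 11: 5 − 0 = 5
Completed scored items (9 of 11): 2, 1, 2, 3, 4, 0, 0, 4, 5; sum = 21.
Person mean = 21 / 9 ≈ 2.3333
Prorated total = (21 / 9) × 11 = 25.67 (to 2 dp)

25.67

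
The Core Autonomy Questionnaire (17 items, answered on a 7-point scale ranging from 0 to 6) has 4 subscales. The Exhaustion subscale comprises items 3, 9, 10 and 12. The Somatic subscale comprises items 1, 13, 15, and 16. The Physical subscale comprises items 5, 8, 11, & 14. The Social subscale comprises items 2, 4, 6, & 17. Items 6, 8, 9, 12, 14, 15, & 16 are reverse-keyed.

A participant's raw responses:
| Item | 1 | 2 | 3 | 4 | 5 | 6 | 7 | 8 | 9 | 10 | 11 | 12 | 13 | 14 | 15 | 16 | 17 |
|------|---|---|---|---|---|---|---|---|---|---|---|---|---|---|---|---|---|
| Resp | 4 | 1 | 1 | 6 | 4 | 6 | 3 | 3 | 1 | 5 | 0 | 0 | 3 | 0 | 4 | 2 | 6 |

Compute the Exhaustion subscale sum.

17

Exhaustion items: 3, 9, 10, 12.
Of these, items 9 and 12 are reverse-keyed; on a 0–6 scale, reversed = 6 − raw.
  item 3: 1
  item 9: 6 − 1 = 5
  item 10: 5
  item 12: 6 − 0 = 6
Sum = 1 + 5 + 5 + 6 = 17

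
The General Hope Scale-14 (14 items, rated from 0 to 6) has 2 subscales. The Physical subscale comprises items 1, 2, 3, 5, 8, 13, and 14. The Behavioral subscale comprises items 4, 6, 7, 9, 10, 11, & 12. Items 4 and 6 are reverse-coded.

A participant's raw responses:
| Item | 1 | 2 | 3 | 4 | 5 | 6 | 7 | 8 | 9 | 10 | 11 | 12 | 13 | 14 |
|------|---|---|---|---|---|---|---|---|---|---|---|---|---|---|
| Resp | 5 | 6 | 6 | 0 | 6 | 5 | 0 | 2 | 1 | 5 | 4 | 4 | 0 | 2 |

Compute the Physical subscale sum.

27

Physical items: 1, 2, 3, 5, 8, 13, 14.
  item 1: 5
  item 2: 6
  item 3: 6
  item 5: 6
  item 8: 2
  item 13: 0
  item 14: 2
Sum = 5 + 6 + 6 + 6 + 2 + 0 + 2 = 27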